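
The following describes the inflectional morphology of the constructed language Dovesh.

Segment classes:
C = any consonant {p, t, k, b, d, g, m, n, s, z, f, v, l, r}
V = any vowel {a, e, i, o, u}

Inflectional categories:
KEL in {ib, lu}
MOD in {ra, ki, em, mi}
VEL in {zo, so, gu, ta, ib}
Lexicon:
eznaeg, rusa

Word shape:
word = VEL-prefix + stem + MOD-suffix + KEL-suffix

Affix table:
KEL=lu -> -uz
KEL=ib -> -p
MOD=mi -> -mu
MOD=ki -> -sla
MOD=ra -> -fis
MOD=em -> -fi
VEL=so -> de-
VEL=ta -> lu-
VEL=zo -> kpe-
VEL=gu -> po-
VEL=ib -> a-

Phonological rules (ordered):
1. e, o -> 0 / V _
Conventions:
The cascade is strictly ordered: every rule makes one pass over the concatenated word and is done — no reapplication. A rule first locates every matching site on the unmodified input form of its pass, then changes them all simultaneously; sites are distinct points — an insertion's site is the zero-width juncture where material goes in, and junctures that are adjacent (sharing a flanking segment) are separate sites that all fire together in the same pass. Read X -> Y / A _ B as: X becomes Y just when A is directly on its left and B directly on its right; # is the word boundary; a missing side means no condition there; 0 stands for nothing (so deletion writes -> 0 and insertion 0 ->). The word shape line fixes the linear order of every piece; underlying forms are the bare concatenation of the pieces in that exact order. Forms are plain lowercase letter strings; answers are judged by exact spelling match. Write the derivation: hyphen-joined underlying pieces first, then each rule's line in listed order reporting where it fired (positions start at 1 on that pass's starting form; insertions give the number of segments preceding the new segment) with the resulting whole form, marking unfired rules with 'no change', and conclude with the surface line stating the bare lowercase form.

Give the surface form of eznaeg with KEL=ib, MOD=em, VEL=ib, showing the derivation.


underlying: a-eznaeg-fi-p
1. e, o -> 0 / V _: fires at position(s) 2, 6: aznagfip
surface: aznagfip


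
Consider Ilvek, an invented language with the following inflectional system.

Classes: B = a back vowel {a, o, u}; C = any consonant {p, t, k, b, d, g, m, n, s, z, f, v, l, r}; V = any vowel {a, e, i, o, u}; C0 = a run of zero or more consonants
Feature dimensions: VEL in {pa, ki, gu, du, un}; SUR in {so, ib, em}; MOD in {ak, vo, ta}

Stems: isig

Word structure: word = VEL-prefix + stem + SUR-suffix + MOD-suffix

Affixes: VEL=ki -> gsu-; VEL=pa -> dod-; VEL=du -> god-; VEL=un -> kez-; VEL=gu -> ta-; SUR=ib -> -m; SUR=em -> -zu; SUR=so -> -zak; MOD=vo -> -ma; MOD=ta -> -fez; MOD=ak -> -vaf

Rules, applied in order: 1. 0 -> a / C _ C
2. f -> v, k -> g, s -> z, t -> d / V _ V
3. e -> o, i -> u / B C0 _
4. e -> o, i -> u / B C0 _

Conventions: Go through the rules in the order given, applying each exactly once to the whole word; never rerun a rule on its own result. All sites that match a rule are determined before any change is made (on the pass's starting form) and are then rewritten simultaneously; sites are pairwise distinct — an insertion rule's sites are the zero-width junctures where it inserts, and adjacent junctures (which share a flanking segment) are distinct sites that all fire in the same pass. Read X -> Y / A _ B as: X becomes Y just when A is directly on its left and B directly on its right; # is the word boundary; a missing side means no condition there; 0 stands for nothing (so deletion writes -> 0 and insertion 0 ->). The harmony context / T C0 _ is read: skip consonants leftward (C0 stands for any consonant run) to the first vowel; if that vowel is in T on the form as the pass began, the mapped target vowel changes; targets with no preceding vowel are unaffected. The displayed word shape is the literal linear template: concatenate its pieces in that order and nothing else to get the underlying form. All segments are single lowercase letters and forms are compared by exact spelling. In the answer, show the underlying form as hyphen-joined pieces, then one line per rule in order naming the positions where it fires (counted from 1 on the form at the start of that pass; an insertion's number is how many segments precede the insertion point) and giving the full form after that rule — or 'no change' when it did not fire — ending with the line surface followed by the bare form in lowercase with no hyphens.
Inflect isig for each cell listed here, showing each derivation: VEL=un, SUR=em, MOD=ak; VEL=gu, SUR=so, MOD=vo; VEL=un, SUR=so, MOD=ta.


cell VEL=un, SUR=em, MOD=ak:
underlying: kez-isig-zu-vaf
1. 0 -> a / C _ C: inserts after position(s) 7: kezisigazuvaf
2. f -> v, k -> g, s -> z, t -> d / V _ V: fires at position(s) 5: kezizigazuvaf
3. e -> o, i -> u / B C0 _: no change
4. e -> o, i -> u / B C0 _: no change
surface: kezizigazuvaf

cell VEL=gu, SUR=so, MOD=vo:
underlying: ta-isig-zak-ma
1. 0 -> a / C _ C: inserts after position(s) 6, 9: taisigazakama
2. f -> v, k -> g, s -> z, t -> d / V _ V: fires at position(s) 4, 10: taizigazagama
3. e -> o, i -> u / B C0 _: fires at position(s) 3: tauzigazagama
4. e -> o, i -> u / B C0 _: fires at position(s) 5: tauzugazagama
surface: tauzugazagama

cell VEL=un, SUR=so, MOD=ta:
underlying: kez-isig-zak-fez
1. 0 -> a / C _ C: inserts after position(s) 7, 10: kezisigazakafez
2. f -> v, k -> g, s -> z, t -> d / V _ V: fires at position(s) 5, 11, 13: kezizigazagavez
3. e -> o, i -> u / B C0 _: fires at position(s) 14: kezizigazagavoz
4. e -> o, i -> u / B C0 _: no change
surface: kezizigazagavoz


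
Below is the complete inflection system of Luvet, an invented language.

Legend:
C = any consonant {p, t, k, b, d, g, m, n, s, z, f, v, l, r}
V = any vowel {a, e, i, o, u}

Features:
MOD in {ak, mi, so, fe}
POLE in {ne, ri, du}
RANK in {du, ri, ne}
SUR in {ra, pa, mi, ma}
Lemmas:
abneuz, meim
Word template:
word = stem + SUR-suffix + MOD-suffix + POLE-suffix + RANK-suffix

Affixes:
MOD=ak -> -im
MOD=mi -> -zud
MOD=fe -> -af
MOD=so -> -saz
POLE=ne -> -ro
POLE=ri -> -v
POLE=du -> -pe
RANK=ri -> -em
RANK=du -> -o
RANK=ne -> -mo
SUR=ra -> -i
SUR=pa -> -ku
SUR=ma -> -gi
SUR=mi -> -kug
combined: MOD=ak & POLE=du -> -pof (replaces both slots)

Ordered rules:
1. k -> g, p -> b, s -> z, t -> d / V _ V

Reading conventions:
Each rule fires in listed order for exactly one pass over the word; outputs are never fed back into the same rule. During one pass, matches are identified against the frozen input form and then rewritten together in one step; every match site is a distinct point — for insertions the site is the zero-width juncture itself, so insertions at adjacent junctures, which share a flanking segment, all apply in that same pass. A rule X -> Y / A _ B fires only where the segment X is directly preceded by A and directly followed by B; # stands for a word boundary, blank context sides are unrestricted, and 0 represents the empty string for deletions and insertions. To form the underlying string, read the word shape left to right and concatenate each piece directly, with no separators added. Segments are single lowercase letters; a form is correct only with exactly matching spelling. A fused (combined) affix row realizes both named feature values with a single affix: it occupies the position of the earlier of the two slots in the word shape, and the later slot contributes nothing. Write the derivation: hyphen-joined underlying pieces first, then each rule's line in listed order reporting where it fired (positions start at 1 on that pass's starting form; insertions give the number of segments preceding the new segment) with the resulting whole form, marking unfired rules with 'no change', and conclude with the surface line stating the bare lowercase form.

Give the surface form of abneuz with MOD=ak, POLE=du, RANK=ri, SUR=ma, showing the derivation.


underlying: abneuz-gi-pof-em
1. k -> g, p -> b, s -> z, t -> d / V _ V: fires at position(s) 9: abneuzgibofem
surface: abneuzgibofem


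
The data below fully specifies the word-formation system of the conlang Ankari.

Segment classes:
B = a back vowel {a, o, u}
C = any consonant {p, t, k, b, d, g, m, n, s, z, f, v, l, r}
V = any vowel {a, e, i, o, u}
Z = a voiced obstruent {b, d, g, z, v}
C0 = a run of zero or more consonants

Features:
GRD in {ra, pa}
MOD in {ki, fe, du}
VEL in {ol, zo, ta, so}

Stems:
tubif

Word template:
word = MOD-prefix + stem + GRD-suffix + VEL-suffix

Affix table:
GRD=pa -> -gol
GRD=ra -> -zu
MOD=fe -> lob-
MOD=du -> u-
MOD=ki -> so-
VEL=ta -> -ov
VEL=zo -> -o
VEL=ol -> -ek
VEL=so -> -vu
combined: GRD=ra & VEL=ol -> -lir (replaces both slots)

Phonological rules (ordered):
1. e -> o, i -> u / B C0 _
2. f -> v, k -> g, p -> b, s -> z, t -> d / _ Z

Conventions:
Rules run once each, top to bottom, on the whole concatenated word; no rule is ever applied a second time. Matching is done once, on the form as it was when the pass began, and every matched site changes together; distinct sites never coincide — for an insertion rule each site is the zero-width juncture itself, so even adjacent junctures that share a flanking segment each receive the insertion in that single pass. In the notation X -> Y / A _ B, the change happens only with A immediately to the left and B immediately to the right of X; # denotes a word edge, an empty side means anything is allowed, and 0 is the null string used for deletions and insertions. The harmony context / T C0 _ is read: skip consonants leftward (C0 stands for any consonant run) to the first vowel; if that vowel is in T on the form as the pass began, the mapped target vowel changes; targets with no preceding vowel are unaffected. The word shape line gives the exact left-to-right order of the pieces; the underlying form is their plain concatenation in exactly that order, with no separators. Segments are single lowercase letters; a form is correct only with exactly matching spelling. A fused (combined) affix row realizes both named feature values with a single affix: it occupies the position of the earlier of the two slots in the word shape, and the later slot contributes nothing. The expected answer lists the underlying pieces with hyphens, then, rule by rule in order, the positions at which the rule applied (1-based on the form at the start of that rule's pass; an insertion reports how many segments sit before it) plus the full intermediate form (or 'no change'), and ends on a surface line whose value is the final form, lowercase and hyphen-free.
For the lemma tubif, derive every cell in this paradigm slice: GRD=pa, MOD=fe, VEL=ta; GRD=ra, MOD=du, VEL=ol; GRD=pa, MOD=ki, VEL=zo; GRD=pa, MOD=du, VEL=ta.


cell GRD=pa, MOD=fe, VEL=ta:
underlying: lob-tubif-gol-ov
1. e -> o, i -> u / B C0 _: fires at position(s) 7: lobtubufgolov
2. f -> v, k -> g, p -> b, s -> z, t -> d / _ Z: fires at position(s) 8: lobtubuvgolov
surface: lobtubuvgolov

cell GRD=ra, MOD=du, VEL=ol:
underlying: u-tubif-lir
1. e -> o, i -> u / B C0 _: fires at position(s) 5: utubuflir
2. f -> v, k -> g, p -> b, s -> z, t -> d / _ Z: no change
surface: utubuflir

cell GRD=pa, MOD=ki, VEL=zo:
underlying: so-tubif-gol-o
1. e -> o, i -> u / B C0 _: fires at position(s) 6: sotubufgolo
2. f -> v, k -> g, p -> b, s -> z, t -> d / _ Z: fires at position(s) 7: sotubuvgolo
surface: sotubuvgolo

cell GRD=pa, MOD=du, VEL=ta:
underlying: u-tubif-gol-ov
1. e -> o, i -> u / B C0 _: fires at position(s) 5: utubufgolov
2. f -> v, k -> g, p -> b, s -> z, t -> d / _ Z: fires at position(s) 6: utubuvgolov
surface: utubuvgolov


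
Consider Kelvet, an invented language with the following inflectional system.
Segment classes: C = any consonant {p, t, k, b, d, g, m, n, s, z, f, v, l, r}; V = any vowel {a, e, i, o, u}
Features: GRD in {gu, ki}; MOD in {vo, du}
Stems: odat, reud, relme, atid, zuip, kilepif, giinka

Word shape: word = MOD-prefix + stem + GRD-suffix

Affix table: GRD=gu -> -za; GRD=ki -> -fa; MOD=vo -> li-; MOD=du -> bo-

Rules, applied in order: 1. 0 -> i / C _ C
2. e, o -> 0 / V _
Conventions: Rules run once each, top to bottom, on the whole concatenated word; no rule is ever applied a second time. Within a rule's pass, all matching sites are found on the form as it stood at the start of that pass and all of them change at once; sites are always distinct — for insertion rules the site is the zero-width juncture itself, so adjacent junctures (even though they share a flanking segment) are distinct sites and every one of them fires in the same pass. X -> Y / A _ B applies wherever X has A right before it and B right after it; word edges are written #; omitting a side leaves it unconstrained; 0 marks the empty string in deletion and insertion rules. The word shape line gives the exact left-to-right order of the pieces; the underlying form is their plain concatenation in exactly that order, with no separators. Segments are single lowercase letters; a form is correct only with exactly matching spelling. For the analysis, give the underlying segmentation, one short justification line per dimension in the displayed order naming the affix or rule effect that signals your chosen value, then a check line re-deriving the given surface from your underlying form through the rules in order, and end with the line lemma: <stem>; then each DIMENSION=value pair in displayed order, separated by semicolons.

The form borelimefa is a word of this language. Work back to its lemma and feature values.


underlying: bo-relme-fa
GRD=ki - signalled by the affix -fa
MOD=du - signalled by the affix bo-
check: borelmefa -> borelimefa -> borelimefa
lemma: relme; GRD=ki; MOD=du


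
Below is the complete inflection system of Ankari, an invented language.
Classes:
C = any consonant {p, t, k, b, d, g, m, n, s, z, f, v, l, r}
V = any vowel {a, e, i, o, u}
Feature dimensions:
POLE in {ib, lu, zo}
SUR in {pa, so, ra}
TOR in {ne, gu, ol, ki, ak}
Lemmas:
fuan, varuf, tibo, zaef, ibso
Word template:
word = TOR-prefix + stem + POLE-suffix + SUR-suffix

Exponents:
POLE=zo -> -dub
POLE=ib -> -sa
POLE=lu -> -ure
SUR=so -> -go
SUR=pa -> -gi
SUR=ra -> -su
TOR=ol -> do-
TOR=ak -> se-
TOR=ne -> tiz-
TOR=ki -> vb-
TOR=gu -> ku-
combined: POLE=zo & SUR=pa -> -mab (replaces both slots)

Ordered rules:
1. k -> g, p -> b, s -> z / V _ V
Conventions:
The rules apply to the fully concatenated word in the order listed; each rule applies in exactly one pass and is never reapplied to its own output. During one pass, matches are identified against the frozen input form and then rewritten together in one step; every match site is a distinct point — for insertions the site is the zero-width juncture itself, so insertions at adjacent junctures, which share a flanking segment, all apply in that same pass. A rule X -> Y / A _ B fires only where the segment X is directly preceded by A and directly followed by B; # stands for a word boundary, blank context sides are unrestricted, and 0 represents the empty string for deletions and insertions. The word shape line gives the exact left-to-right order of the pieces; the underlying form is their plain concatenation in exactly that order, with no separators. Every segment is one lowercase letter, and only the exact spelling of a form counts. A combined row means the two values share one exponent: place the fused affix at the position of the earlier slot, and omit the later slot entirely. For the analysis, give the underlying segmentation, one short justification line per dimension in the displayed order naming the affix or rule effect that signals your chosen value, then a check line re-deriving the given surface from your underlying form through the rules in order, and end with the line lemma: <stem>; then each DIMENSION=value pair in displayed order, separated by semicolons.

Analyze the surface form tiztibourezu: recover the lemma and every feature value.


underlying: tiz-tibo-ure-su
POLE=lu - signalled by the affix -ure
SUR=ra - signalled by the affix -su
TOR=ne - signalled by the affix tiz-
check: tiztibouresu -> tiztibourezu
lemma: tibo; POLE=lu; SUR=ra; TOR=ne


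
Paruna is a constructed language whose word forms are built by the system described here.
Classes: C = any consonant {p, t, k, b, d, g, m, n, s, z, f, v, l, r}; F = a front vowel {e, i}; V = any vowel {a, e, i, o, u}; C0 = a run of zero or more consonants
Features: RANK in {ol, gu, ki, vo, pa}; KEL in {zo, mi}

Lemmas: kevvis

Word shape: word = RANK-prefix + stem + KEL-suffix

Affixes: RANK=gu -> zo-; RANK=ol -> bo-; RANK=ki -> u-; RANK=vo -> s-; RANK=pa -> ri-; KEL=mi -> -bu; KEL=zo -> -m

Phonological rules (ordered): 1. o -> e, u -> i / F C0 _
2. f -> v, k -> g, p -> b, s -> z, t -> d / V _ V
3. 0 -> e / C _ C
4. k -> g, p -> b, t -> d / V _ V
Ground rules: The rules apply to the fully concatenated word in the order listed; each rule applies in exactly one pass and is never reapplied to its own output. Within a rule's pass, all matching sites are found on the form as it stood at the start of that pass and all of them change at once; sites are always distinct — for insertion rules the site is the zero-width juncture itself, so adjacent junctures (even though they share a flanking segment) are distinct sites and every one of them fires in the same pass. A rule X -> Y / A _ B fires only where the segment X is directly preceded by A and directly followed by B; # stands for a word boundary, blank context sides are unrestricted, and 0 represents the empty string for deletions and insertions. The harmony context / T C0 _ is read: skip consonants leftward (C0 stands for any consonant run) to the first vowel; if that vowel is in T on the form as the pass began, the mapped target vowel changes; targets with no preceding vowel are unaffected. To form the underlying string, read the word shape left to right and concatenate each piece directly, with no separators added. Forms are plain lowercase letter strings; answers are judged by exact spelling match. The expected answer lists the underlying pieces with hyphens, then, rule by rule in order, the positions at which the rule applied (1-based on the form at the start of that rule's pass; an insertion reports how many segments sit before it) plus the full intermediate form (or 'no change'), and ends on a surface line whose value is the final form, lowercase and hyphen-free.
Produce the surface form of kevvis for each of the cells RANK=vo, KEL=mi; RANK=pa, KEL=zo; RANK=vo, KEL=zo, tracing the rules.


cell RANK=vo, KEL=mi:
underlying: s-kevvis-bu
1. o -> e, u -> i / F C0 _: fires at position(s) 9: skevvisbi
2. f -> v, k -> g, p -> b, s -> z, t -> d / V _ V: no change
3. 0 -> e / C _ C: inserts after position(s) 1, 4, 7: sekevevisebi
4. k -> g, p -> b, t -> d / V _ V: fires at position(s) 3: segevevisebi
surface: segevevisebi

cell RANK=pa, KEL=zo:
underlying: ri-kevvis-m
1. o -> e, u -> i / F C0 _: no change
2. f -> v, k -> g, p -> b, s -> z, t -> d / V _ V: fires at position(s) 3: rigevvism
3. 0 -> e / C _ C: inserts after position(s) 5, 8: rigevevisem
4. k -> g, p -> b, t -> d / V _ V: no change
surface: rigevevisem

cell RANK=vo, KEL=zo:
underlying: s-kevvis-m
1. o -> e, u -> i / F C0 _: no change
2. f -> v, k -> g, p -> b, s -> z, t -> d / V _ V: no change
3. 0 -> e / C _ C: inserts after position(s) 1, 4, 7: sekevevisem
4. k -> g, p -> b, t -> d / V _ V: fires at position(s) 3: segevevisem
surface: segevevisem


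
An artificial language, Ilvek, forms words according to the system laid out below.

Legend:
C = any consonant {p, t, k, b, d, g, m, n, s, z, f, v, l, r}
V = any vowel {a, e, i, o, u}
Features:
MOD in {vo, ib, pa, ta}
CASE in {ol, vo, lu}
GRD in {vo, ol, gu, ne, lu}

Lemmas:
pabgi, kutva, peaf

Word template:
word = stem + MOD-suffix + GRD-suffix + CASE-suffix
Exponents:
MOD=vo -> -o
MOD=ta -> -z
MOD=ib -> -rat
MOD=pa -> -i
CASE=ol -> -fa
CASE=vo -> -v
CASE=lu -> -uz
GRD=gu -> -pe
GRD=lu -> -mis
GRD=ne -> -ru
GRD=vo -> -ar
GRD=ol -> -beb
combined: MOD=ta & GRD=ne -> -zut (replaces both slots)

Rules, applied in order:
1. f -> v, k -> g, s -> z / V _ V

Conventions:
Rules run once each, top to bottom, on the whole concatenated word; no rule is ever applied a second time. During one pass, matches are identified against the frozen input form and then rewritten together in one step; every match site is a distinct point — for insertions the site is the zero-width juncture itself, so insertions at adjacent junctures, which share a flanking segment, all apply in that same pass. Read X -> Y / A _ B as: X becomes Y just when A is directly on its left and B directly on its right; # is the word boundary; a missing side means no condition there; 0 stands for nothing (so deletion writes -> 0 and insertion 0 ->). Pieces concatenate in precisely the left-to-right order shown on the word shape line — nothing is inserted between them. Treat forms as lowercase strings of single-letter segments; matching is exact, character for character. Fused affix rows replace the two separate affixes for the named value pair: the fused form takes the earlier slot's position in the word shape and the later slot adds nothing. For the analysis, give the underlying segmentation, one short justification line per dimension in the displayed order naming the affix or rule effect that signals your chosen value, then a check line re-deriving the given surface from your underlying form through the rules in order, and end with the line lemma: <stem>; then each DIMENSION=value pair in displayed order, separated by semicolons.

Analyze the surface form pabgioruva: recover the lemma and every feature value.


underlying: pabgi-o-ru-fa
MOD=vo - signalled by the affix -o
CASE=ol - signalled by the affix -fa
GRD=ne - signalled by the affix -ru
check: pabgiorufa -> pabgioruva
lemma: pabgi; MOD=vo; CASE=ol; GRD=ne


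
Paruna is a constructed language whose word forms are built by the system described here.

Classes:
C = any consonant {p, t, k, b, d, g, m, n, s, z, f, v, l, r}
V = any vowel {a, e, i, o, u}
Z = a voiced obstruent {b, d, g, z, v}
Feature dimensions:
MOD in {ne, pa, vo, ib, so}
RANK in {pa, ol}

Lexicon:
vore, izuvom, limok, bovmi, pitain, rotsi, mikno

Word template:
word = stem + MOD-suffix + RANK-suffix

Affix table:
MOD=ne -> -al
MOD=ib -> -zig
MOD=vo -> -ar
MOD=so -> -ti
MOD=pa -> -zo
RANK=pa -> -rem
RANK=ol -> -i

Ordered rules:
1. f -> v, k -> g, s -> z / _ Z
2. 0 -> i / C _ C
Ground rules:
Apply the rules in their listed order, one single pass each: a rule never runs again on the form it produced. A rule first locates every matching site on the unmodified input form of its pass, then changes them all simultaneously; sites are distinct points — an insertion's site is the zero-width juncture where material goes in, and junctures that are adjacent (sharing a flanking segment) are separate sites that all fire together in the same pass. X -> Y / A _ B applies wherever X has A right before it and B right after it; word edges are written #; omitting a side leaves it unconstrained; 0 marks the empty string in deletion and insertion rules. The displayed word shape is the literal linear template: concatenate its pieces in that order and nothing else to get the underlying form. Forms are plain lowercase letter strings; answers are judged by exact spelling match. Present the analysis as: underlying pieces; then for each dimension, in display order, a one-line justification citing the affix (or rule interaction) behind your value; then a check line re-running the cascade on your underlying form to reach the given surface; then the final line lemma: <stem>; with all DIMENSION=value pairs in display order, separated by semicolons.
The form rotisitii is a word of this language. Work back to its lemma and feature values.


underlying: rotsi-ti-i
MOD=so - signalled by the affix -ti
RANK=ol - signalled by the affix -i
check: rotsitii -> rotsitii -> rotisitii
lemma: rotsi; MOD=so; RANK=ol


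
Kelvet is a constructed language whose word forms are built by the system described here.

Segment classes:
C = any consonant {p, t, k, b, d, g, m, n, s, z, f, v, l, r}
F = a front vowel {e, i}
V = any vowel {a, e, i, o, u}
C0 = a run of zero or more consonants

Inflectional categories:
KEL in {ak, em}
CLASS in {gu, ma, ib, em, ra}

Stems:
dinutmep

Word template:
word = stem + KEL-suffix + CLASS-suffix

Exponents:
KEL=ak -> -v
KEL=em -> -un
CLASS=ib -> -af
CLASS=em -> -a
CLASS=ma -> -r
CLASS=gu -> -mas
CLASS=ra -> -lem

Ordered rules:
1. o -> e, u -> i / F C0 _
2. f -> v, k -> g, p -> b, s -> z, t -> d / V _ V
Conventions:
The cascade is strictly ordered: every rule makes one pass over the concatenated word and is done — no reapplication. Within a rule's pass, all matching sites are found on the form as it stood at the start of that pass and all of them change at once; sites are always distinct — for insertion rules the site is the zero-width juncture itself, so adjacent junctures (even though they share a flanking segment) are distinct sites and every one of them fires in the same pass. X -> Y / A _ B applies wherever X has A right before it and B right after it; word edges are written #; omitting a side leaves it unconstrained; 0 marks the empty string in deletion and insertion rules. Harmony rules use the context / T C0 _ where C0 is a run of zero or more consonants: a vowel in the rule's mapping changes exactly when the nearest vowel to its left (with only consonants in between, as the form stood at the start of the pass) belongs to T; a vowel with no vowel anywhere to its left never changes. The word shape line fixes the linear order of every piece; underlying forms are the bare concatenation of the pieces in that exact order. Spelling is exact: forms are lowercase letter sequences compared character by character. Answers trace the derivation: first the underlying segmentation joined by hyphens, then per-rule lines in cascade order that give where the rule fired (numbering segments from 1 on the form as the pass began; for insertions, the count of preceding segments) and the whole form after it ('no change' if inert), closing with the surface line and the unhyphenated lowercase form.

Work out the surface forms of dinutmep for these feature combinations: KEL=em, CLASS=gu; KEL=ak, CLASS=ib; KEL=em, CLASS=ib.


cell KEL=em, CLASS=gu:
underlying: dinutmep-un-mas
1. o -> e, u -> i / F C0 _: fires at position(s) 4, 9: dinitmepinmas
2. f -> v, k -> g, p -> b, s -> z, t -> d / V _ V: fires at position(s) 8: dinitmebinmas
surface: dinitmebinmas

cell KEL=ak, CLASS=ib:
underlying: dinutmep-v-af
1. o -> e, u -> i / F C0 _: fires at position(s) 4: dinitmepvaf
2. f -> v, k -> g, p -> b, s -> z, t -> d / V _ V: no change
surface: dinitmepvaf

cell KEL=em, CLASS=ib:
underlying: dinutmep-un-af
1. o -> e, u -> i / F C0 _: fires at position(s) 4, 9: dinitmepinaf
2. f -> v, k -> g, p -> b, s -> z, t -> d / V _ V: fires at position(s) 8: dinitmebinaf
surface: dinitmebinaf


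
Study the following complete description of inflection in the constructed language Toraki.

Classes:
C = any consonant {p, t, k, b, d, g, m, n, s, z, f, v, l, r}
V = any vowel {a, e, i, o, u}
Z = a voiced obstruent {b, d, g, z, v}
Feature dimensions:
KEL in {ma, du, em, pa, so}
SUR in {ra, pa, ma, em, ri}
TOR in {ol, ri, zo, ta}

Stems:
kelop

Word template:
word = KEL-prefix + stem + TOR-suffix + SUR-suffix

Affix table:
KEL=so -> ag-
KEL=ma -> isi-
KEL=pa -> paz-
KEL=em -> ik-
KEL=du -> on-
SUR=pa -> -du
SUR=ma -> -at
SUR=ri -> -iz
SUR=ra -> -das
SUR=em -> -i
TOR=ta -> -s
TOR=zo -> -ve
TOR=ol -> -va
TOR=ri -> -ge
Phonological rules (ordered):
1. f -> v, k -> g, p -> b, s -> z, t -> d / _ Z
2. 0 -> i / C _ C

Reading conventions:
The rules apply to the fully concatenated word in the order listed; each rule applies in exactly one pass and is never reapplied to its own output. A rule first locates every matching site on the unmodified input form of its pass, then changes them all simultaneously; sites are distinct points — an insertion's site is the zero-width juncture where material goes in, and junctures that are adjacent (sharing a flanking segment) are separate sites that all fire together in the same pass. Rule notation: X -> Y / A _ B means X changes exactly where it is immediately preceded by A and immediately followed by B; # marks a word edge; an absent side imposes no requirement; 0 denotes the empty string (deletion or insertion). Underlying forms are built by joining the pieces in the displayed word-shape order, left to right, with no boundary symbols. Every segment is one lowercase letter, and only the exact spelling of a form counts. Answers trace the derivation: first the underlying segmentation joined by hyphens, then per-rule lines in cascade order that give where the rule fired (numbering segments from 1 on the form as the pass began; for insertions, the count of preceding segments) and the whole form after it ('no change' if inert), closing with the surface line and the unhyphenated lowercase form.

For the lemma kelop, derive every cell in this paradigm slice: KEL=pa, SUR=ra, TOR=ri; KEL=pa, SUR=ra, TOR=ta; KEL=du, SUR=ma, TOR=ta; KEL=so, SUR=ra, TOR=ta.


cell KEL=pa, SUR=ra, TOR=ri:
underlying: paz-kelop-ge-das
1. f -> v, k -> g, p -> b, s -> z, t -> d / _ Z: fires at position(s) 8: pazkelobgedas
2. 0 -> i / C _ C: inserts after position(s) 3, 8: pazikelobigedas
surface: pazikelobigedas

cell KEL=pa, SUR=ra, TOR=ta:
underlying: paz-kelop-s-das
1. f -> v, k -> g, p -> b, s -> z, t -> d / _ Z: fires at position(s) 9: pazkelopzdas
2. 0 -> i / C _ C: inserts after position(s) 3, 8, 9: pazikelopizidas
surface: pazikelopizidas

cell KEL=du, SUR=ma, TOR=ta:
underlying: on-kelop-s-at
1. f -> v, k -> g, p -> b, s -> z, t -> d / _ Z: no change
2. 0 -> i / C _ C: inserts after position(s) 2, 7: onikelopisat
surface: onikelopisat

cell KEL=so, SUR=ra, TOR=ta:
underlying: ag-kelop-s-das
1. f -> v, k -> g, p -> b, s -> z, t -> d / _ Z: fires at position(s) 8: agkelopzdas
2. 0 -> i / C _ C: inserts after position(s) 2, 7, 8: agikelopizidas
surface: agikelopizidas


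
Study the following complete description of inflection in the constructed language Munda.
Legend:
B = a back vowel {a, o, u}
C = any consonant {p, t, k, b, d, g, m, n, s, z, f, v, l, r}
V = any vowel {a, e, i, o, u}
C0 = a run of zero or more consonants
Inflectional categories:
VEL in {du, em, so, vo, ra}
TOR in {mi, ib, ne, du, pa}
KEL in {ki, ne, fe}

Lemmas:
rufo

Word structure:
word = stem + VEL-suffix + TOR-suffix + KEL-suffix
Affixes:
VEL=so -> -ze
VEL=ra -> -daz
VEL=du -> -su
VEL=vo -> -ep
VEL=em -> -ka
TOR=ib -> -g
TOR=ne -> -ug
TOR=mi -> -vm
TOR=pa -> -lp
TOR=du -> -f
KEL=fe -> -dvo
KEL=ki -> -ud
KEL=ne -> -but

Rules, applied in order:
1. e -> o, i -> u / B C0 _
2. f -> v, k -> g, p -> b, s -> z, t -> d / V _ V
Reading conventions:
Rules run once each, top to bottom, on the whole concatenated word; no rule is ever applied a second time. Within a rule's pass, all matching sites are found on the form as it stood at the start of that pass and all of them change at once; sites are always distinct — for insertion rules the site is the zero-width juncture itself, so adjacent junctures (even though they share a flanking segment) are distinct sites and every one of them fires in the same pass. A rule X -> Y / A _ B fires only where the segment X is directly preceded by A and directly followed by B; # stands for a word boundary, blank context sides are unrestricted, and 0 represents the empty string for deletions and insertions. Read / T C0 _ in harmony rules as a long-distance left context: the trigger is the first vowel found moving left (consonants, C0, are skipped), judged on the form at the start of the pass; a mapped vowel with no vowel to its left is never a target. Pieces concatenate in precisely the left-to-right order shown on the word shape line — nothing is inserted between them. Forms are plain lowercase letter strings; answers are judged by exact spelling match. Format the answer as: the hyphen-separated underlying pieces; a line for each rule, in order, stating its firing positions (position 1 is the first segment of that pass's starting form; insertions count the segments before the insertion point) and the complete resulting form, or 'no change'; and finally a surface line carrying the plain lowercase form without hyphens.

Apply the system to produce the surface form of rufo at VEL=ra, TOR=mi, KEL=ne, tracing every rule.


underlying: rufo-daz-vm-but
1. e -> o, i -> u / B C0 _: no change
2. f -> v, k -> g, p -> b, s -> z, t -> d / V _ V: fires at position(s) 3: ruvodazvmbut
surface: ruvodazvmbut


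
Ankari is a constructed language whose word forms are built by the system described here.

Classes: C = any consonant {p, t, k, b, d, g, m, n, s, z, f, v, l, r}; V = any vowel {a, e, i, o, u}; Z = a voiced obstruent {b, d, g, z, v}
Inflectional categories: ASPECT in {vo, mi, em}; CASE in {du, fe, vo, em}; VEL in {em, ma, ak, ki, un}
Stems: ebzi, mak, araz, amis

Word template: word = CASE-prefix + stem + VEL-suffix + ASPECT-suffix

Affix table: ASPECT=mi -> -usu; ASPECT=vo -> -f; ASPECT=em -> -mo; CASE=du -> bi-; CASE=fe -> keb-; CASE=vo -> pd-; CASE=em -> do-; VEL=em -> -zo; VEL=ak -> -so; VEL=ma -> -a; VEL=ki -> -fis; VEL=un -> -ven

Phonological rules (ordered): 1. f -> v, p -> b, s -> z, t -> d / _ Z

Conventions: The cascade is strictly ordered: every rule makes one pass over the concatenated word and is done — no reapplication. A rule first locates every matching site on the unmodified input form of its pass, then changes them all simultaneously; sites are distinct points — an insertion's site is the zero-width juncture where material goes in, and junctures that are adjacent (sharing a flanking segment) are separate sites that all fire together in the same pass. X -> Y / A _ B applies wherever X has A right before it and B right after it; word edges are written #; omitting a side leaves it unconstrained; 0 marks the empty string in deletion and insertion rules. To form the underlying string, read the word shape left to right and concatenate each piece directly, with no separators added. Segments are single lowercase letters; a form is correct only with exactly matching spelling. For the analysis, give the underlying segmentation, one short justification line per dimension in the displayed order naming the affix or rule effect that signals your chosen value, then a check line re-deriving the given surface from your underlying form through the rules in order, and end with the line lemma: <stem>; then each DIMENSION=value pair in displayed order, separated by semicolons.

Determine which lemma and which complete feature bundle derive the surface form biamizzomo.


underlying: bi-amis-zo-mo
ASPECT=em - signalled by the affix -mo
CASE=du - signalled by the affix bi-
VEL=em - signalled by the affix -zo
check: biamiszomo -> biamizzomo
lemma: amis; ASPECT=em; CASE=du; VEL=em


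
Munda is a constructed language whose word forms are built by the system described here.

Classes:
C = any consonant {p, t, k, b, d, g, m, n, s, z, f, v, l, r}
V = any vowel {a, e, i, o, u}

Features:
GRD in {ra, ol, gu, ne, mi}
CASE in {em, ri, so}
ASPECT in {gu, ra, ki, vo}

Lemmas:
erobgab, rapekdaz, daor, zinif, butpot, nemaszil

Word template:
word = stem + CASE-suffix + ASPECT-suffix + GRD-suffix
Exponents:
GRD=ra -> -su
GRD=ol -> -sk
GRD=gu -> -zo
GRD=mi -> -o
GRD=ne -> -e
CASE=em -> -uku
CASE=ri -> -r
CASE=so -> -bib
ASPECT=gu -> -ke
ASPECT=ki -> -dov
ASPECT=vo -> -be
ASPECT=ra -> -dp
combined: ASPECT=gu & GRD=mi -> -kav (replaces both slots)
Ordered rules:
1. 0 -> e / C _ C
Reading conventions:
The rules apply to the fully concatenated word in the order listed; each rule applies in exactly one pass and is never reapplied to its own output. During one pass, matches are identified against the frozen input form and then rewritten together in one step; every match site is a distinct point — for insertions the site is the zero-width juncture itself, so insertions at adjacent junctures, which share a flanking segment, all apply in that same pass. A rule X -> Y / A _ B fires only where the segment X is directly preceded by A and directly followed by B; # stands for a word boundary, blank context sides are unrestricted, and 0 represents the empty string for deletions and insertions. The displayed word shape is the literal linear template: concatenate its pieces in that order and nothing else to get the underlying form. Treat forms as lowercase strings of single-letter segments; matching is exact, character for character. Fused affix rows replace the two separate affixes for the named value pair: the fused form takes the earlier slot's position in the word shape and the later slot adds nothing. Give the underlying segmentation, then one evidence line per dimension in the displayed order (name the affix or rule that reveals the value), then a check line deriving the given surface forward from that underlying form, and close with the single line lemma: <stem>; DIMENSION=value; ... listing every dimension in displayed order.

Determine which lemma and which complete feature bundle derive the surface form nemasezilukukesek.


underlying: nemaszil-uku-ke-sk
GRD=ol - signalled by the affix -sk
CASE=em - signalled by the affix -uku
ASPECT=gu - signalled by the affix -ke
check: nemaszilukukesk -> nemasezilukukesek
lemma: nemaszil; GRD=ol; CASE=em; ASPECT=gu


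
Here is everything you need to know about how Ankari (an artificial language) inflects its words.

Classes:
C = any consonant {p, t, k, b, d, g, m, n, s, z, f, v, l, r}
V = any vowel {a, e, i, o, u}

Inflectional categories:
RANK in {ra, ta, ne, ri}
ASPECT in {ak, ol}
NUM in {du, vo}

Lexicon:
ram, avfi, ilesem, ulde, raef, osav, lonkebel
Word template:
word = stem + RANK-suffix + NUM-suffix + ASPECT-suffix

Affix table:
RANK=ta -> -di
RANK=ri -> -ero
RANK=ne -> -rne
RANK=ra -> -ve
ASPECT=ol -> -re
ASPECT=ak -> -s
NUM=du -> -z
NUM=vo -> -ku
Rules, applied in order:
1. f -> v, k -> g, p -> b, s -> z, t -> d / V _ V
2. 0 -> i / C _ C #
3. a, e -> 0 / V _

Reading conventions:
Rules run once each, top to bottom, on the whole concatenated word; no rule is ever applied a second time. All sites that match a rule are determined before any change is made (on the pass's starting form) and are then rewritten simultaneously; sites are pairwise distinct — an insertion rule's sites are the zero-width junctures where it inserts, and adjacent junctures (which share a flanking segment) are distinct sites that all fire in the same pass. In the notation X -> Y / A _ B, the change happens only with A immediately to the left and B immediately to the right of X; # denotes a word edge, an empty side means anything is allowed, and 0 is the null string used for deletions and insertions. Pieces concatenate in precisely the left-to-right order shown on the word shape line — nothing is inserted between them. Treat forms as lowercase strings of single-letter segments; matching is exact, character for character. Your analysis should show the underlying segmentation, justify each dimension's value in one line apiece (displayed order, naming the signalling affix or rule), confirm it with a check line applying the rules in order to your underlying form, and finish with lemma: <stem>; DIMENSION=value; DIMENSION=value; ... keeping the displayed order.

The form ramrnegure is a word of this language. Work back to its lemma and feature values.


underlying: ram-rne-ku-re
RANK=ne - signalled by the affix -rne
ASPECT=ol - signalled by the affix -re
NUM=vo - signalled by the affix -ku
check: ramrnekure -> ramrnegure -> ramrnegure -> ramrnegure
lemma: ram; RANK=ne; ASPECT=ol; NUM=vo


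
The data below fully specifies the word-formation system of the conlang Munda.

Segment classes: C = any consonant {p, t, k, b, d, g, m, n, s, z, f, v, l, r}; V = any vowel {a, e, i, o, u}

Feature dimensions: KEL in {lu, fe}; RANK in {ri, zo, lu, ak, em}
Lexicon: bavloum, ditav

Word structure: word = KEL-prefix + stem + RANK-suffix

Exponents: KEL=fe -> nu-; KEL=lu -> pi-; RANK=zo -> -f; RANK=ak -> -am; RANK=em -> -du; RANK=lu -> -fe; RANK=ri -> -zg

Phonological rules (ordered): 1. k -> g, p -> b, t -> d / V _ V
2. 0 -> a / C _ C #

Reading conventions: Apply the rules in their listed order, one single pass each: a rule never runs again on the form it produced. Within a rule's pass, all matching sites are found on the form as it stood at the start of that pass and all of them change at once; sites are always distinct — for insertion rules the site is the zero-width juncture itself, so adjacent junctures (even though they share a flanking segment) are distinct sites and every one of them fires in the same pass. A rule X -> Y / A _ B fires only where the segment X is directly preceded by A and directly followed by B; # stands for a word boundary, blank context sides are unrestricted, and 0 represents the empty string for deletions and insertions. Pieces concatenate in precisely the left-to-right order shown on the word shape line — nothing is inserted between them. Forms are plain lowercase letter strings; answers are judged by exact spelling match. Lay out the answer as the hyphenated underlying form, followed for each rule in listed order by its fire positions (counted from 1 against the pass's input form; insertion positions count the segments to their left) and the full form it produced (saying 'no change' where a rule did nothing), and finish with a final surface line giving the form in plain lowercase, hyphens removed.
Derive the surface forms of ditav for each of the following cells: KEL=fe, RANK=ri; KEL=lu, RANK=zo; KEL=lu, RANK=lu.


cell KEL=fe, RANK=ri:
underlying: nu-ditav-zg
1. k -> g, p -> b, t -> d / V _ V: fires at position(s) 5: nudidavzg
2. 0 -> a / C _ C #: inserts after position(s) 8: nudidavzag
surface: nudidavzag

cell KEL=lu, RANK=zo:
underlying: pi-ditav-f
1. k -> g, p -> b, t -> d / V _ V: fires at position(s) 5: pididavf
2. 0 -> a / C _ C #: inserts after position(s) 7: pididavaf
surface: pididavaf

cell KEL=lu, RANK=lu:
underlying: pi-ditav-fe
1. k -> g, p -> b, t -> d / V _ V: fires at position(s) 5: pididavfe
2. 0 -> a / C _ C #: no change
surface: pididavfe
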